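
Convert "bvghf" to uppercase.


Input string: 'bvghf'
Operation: convert each letter to uppercase
Mapping: 'b'->'B', 'v'->'V', 'g'->'G', 'h'->'H', 'f'->'F'
Result: BVGHF


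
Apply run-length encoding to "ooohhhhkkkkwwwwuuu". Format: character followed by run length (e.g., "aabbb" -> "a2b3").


Input: 'ooohhhhkkkkwwwwuuu'
Operation: identify consecutive runs
Runs: 'ooo' -> o3, 'hhhh' -> h4, 'kkkk' -> k4, 'wwww' -> w4, 'uuu' -> u3
Encoded: o3h4k4w4u3


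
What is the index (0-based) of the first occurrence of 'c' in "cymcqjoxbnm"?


Input string: 'cymcqjoxbnm'
Target: 'c'
Scanning left to right: s[0]='c'
First match at index: 0


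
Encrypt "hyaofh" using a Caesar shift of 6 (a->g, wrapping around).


Input: 'hyaofh', shift = 6
Operation: for each letter, (position + 6) mod 26
Mapping: 'h'(7+6=13)->'n', 'y'(24+6=30, 30 mod 26=4)->'e', 'a'(0+6=6)->'g', 'o'(14+6=20)->'u', 'f'(5+6=11)->'l', 'h'(7+6=13)->'n'
Result: neguln


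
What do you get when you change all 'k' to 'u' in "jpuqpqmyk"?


Input string: 'jpuqpqmyk'
Operation: replace 'k' with 'u'
Positions of 'k': 8
After replacement: jpuqpqmyu


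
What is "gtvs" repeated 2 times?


Input string: 'gtvs'
Operation: repeat 2 times
Concatenation: 'gtvs' + 'gtvs'
Result: gtvsgtvs


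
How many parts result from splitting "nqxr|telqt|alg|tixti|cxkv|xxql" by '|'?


Input string: 'nqxr|telqt|alg|tixti|cxkv|xxql'
Delimiter: '|'
Split result: 'nqxr', 'telqt', 'alg', 'tixti', 'cxkv', 'xxql'
Number of parts: 6


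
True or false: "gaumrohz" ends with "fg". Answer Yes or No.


Input string: 'gaumrohz'
Suffix to check: 'fg'
Last 2 characters of input: 'hz'
Match: False
Result: No


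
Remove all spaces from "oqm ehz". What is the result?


Input string: 'oqm ehz'
Operation: remove all spaces
Words: 'oqm', 'ehz'
Join without spaces: oqmehz


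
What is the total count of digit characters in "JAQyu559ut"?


Input string: 'JAQyu559ut'
Operation: count digit characters (0-9)
Scan: 'J', 'A', 'Q', 'y', 'u', '5'(digit), '5'(digit), '9'(digit), 'u', 't'
Digits found: 3
Result: 3


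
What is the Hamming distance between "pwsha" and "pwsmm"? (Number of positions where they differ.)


String 1: 'pwsha'
String 2: 'pwsmm'
Compare each position: pos 0: 'p'=='p', pos 1: 'w'=='w', pos 2: 's'=='s', pos 3: 'h'!='m', pos 4: 'a'!='m'
Differing positions: 2
Hamming distance: 2


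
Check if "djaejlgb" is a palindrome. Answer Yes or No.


Input string: 'djaejlgb'
Reversed: 'bgljeajd'
Compare pairs: s[0]='d' vs s[7]='b' (mismatch), s[1]='j' vs s[6]='g' (mismatch), s[2]='a' vs s[5]='l' (mismatch), s[3]='e' vs s[4]='j' (mismatch)
Palindrome: No


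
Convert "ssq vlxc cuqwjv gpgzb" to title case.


Input string: 'ssq vlxc cuqwjv gpgzb'
Operation: capitalize first letter of each word
Word transformations: 'ssq'->'Ssq', 'vlxc'->'Vlxc', 'cuqwjv'->'Cuqwjv', 'gpgzb'->'Gpgzb'
Result: Ssq Vlxc Cuqwjv Gpgzb


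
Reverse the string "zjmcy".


Input string: 'zjmcy'
Operation: reverse character order
Original order: 'z' -> 'j' -> 'm' -> 'c' -> 'y'
Reversed order: 'y' -> 'c' -> 'm' -> 'j' -> 'z'
Result: ycmjz


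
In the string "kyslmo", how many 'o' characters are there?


Input string: 'kyslmo'
Target character: 'o'
Scan each position: s[5]='o'
Matches found at indices: 5
Total: 1


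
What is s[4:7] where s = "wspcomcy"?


Input string: 'wspcomcy'
Operation: slice [4:7]
Extract characters: s[4]='o', s[5]='m', s[6]='c'
Result: omc


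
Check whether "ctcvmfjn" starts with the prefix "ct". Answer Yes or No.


Input string: 'ctcvmfjn'
Prefix to check: 'ct'
First 2 characters of input: 'ct'
Match: True
Result: Yes


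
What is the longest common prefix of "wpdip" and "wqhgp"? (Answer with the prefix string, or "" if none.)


String 1: 'wpdip'
String 2: 'wqhgp'
Compare position by position:
pos 0: 'w' vs 'w' match
pos 1: 'p' vs 'q' differ -> stop
Longest common prefix: "w" (length 1)


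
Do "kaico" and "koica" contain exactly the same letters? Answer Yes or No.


String 1: 'kaico' -> sorted: 'aciko'
String 2: 'koica' -> sorted: 'aciko'
Compare sorted forms: 'aciko' == 'aciko'
Anagram: Yes


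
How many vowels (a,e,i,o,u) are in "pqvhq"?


Input string: 'pqvhq'
Operation: count vowels (a, e, i, o, u)
Scan: s[0]='p', s[1]='q', s[2]='v', s[3]='h', s[4]='q'
Vowels found: 0
Result: 0


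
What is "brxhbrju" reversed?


Input string: 'brxhbrju'
Operation: reverse character order
Original order: 'b' -> 'r' -> 'x' -> 'h' -> 'b' -> 'r' -> 'j' -> 'u'
Reversed order: 'u' -> 'j' -> 'r' -> 'b' -> 'h' -> 'x' -> 'r' -> 'b'
Result: ujrbhxrb


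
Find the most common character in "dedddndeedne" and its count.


Input: 'dedddndeedne'
Operation: tally each character
Counts: 'd':6, 'e':4, 'n':2
Maximum: 'd' appears 6 times


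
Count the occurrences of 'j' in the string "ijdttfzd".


Input string: 'ijdttfzd'
Target character: 'j'
Scan each position: s[1]='j'
Matches found at indices: 1
Total: 1


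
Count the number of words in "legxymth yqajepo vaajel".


Input string: 'legxymth yqajepo vaajel'
Operation: split by spaces
Words found: 'legxymth', 'yqajepo', 'vaajel'
Word count: 3


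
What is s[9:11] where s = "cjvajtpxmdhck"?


Input string: 'cjvajtpxmdhck'
Operation: slice [9:11]
Extract characters: s[9]='d', s[10]='h'
Result: dh


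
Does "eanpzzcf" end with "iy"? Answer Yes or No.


Input string: 'eanpzzcf'
Suffix to check: 'iy'
Last 2 characters of input: 'cf'
Match: False
Result: No


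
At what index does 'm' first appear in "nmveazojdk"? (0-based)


Input string: 'nmveazojdk'
Target: 'm'
Scanning left to right: s[0]='n', s[1]='m'
First match at index: 1


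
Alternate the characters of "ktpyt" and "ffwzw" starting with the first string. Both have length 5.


String 1: 'ktpyt'
String 2: 'ffwzw'
Operation: alternate characters
Pairs: 'k'+'f', 't'+'f', 'p'+'w', 'y'+'z', 't'+'w'
Result: kftfpwyztw


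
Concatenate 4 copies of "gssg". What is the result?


Input string: 'gssg'
Operation: repeat 4 times
Concatenation: 'gssg' + 'gssg' + 'gssg' + 'gssg'
Result: gssggssggssggssg


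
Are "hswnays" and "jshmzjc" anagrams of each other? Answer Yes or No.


String 1: 'hswnays' -> sorted: 'ahnsswy'
String 2: 'jshmzjc' -> sorted: 'chjjmsz'
Compare sorted forms: 'ahnsswy' != 'chjjmsz'
Anagram: No


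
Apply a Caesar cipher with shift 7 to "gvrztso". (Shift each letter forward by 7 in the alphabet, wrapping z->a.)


Input: 'gvrztso', shift = 7
Operation: for each letter, (position + 7) mod 26
Mapping: 'g'(6+7=13)->'n', 'v'(21+7=28, 28 mod 26=2)->'c', 'r'(17+7=24)->'y', 'z'(25+7=32, 32 mod 26=6)->'g', 't'(19+7=26, 26 mod 26=0)->'a', 's'(18+7=25)->'z', 'o'(14+7=21)->'v'
Result: ncygazv


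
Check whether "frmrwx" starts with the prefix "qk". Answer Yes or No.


Input string: 'frmrwx'
Prefix to check: 'qk'
First 2 characters of input: 'fr'
Match: False
Result: No


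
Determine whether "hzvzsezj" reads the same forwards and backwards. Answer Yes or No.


Input string: 'hzvzsezj'
Reversed: 'jzeszvzh'
Compare pairs: s[0]='h' vs s[7]='j' (mismatch), s[1]='z' vs s[6]='z' (match), s[2]='v' vs s[5]='e' (mismatch), s[3]='z' vs s[4]='s' (mismatch)
Palindrome: No


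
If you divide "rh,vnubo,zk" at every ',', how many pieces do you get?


Input string: 'rh,vnubo,zk'
Delimiter: ','
Split result: 'rh', 'vnubo', 'zk'
Number of parts: 3


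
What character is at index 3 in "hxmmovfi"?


Input string: 'hxmmovfi'
Operation: get character at index 3
Index mapping: s[0]='h', s[1]='x', s[2]='m', s[3]='m'
Result: 'm'


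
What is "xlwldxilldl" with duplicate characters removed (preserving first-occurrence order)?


Input: 'xlwldxilldl'
Operation: keep first occurrence of each character
Scan: s[0]='x' new -> keep; s[1]='l' new -> keep; s[2]='w' new -> keep; s[3]='l' seen -> skip; s[4]='d' new -> keep; s[5]='x' seen -> skip; s[6]='i' new -> keep; s[7]='l' seen -> skip; s[8]='l' seen -> skip; s[9]='d' seen -> skip; s[10]='l' seen -> skip
Result: xlwdi


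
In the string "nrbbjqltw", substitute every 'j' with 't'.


Input string: 'nrbbjqltw'
Operation: replace 'j' with 't'
Positions of 'j': 4
After replacement: nrbbtqltw


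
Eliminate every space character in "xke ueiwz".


Input string: 'xke ueiwz'
Operation: remove all spaces
Words: 'xke', 'ueiwz'
Join without spaces: xkeueiwz


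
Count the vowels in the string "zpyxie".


Input string: 'zpyxie'
Operation: count vowels (a, e, i, o, u)
Scan: s[0]='z', s[1]='p', s[2]='y', s[3]='x', s[4]='i' (vowel), s[5]='e' (vowel)
Vowels found: 2
Result: 2


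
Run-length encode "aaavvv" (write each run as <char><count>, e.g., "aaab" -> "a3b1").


Input: 'aaavvv'
Operation: identify consecutive runs
Runs: 'aaa' -> a3, 'vvv' -> v3
Encoded: a3v3


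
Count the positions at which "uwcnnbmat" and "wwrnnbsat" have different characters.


String 1: 'uwcnnbmat'
String 2: 'wwrnnbsat'
Compare each position: pos 0: 'u'!='w', pos 1: 'w'=='w', pos 2: 'c'!='r', pos 3: 'n'=='n', pos 4: 'n'=='n', pos 5: 'b'=='b', pos 6: 'm'!='s', pos 7: 'a'=='a', pos 8: 't'=='t'
Differing positions: 3
Hamming distance: 3


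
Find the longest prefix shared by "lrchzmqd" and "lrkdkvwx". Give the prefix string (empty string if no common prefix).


String 1: 'lrchzmqd'
String 2: 'lrkdkvwx'
Compare position by position:
pos 0: 'l' vs 'l' match
pos 1: 'r' vs 'r' match
pos 2: 'c' vs 'k' differ -> stop
Longest common prefix: "lr" (length 2)


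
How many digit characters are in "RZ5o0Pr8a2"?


Input string: 'RZ5o0Pr8a2'
Operation: count digit characters (0-9)
Scan: 'R', 'Z', '5'(digit), 'o', '0'(digit), 'P', 'r', '8'(digit), 'a', '2'(digit)
Digits found: 4
Result: 4


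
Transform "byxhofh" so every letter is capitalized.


Input string: 'byxhofh'
Operation: convert each letter to uppercase
Mapping: 'b'->'B', 'y'->'Y', 'x'->'X', 'h'->'H', 'o'->'O', 'f'->'F', 'h'->'H'
Result: BYXHOFH


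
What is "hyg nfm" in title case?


Input string: 'hyg nfm'
Operation: capitalize first letter of each word
Word transformations: 'hyg'->'Hyg', 'nfm'->'Nfm'
Result: Hyg Nfm


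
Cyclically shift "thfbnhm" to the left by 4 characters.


Input: 'thfbnhm', shift = 4
Operation: split at index 4 and swap parts
Front part s[0:4] = 'thfb'
Back part s[4:] = 'nhm'
Rotated = back + front = 'nhm' + 'thfb'
Result: nhmthfb


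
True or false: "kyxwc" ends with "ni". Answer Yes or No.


Input string: 'kyxwc'
Suffix to check: 'ni'
Last 2 characters of input: 'wc'
Match: False
Result: No


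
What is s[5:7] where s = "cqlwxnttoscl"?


Input string: 'cqlwxnttoscl'
Operation: slice [5:7]
Extract characters: s[5]='n', s[6]='t'
Result: nt


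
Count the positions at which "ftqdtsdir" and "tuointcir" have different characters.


String 1: 'ftqdtsdir'
String 2: 'tuointcir'
Compare each position: pos 0: 'f'!='t', pos 1: 't'!='u', pos 2: 'q'!='o', pos 3: 'd'!='i', pos 4: 't'!='n', pos 5: 's'!='t', pos 6: 'd'!='c', pos 7: 'i'=='i', pos 8: 'r'=='r'
Differing positions: 7
Hamming distance: 7


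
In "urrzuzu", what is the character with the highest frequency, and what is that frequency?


Input: 'urrzuzu'
Operation: tally each character
Counts: 'r':2, 'u':3, 'z':2
Maximum: 'u' appears 3 times


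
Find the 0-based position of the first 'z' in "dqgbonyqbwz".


Input string: 'dqgbonyqbwz'
Target: 'z'
Scanning left to right: s[0]='d', s[1]='q', s[2]='g', s[3]='b', s[4]='o', s[5]='n', s[6]='y', s[7]='q', s[8]='b', s[9]='w', s[10]='z'
First match at index: 10


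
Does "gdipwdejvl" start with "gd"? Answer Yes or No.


Input string: 'gdipwdejvl'
Prefix to check: 'gd'
First 2 characters of input: 'gd'
Match: True
Result: Yes


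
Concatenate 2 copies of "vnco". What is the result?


Input string: 'vnco'
Operation: repeat 2 times
Concatenation: 'vnco' + 'vnco'
Result: vncovnco


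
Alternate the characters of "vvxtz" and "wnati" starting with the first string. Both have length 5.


String 1: 'vvxtz'
String 2: 'wnati'
Operation: alternate characters
Pairs: 'v'+'w', 'v'+'n', 'x'+'a', 't'+'t', 'z'+'i'
Result: vwvnxattzi


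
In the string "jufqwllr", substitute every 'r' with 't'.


Input string: 'jufqwllr'
Operation: replace 'r' with 't'
Positions of 'r': 7
After replacement: jufqwllt


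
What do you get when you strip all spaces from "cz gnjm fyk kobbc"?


Input string: 'cz gnjm fyk kobbc'
Operation: remove all spaces
Words: 'cz', 'gnjm', 'fyk', 'kobbc'
Join without spaces: czgnjmfykkobbc


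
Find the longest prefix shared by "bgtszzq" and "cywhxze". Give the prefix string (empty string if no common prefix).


String 1: 'bgtszzq'
String 2: 'cywhxze'
Compare position by position:
pos 0: 'b' vs 'c' differ -> stop
Longest common prefix: "" (length 0)


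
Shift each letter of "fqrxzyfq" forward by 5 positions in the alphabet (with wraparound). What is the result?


Input: 'fqrxzyfq', shift = 5
Operation: for each letter, (position + 5) mod 26
Mapping: 'f'(5+5=10)->'k', 'q'(16+5=21)->'v', 'r'(17+5=22)->'w', 'x'(23+5=28, 28 mod 26=2)->'c', 'z'(25+5=30, 30 mod 26=4)->'e', 'y'(24+5=29, 29 mod 26=3)->'d', 'f'(5+5=10)->'k', 'q'(16+5=21)->'v'
Result: kvwcedkv


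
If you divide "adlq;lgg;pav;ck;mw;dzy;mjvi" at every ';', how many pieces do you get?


Input string: 'adlq;lgg;pav;ck;mw;dzy;mjvi'
Delimiter: ';'
Split result: 'adlq', 'lgg', 'pav', 'ck', 'mw', 'dzy', 'mjvi'
Number of parts: 7


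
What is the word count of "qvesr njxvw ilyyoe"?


Input string: 'qvesr njxvw ilyyoe'
Operation: split by spaces
Words found: 'qvesr', 'njxvw', 'ilyyoe'
Word count: 3


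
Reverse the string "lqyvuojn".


Input string: 'lqyvuojn'
Operation: reverse character order
Original order: 'l' -> 'q' -> 'y' -> 'v' -> 'u' -> 'o' -> 'j' -> 'n'
Reversed order: 'n' -> 'j' -> 'o' -> 'u' -> 'v' -> 'y' -> 'q' -> 'l'
Result: njouvyql


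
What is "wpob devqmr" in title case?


Input string: 'wpob devqmr'
Operation: capitalize first letter of each word
Word transformations: 'wpob'->'Wpob', 'devqmr'->'Devqmr'
Result: Wpob Devqmr


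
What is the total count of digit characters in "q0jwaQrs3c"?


Input string: 'q0jwaQrs3c'
Operation: count digit characters (0-9)
Scan: 'q', '0'(digit), 'j', 'w', 'a', 'Q', 'r', 's', '3'(digit), 'c'
Digits found: 2
Result: 2


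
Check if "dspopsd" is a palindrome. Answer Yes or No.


Input string: 'dspopsd'
Reversed: 'dspopsd'
Compare pairs: s[0]='d' vs s[6]='d' (match), s[1]='s' vs s[5]='s' (match), s[2]='p' vs s[4]='p' (match)
Palindrome: Yes


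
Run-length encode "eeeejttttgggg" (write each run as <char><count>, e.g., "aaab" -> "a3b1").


Input: 'eeeejttttgggg'
Operation: identify consecutive runs
Runs: 'eeee' -> e4, 'j' -> j1, 'tttt' -> t4, 'gggg' -> g4
Encoded: e4j1t4g4


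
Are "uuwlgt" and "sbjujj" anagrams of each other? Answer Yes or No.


String 1: 'uuwlgt' -> sorted: 'gltuuw'
String 2: 'sbjujj' -> sorted: 'bjjjsu'
Compare sorted forms: 'gltuuw' != 'bjjjsu'
Anagram: No


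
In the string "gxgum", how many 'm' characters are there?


Input string: 'gxgum'
Target character: 'm'
Scan each position: s[4]='m'
Matches found at indices: 4
Total: 1


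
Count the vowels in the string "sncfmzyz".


Input string: 'sncfmzyz'
Operation: count vowels (a, e, i, o, u)
Scan: s[0]='s', s[1]='n', s[2]='c', s[3]='f', s[4]='m', s[5]='z', s[6]='y', s[7]='z'
Vowels found: 0
Result: 0


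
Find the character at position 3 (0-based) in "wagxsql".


Input string: 'wagxsql'
Operation: get character at index 3
Index mapping: s[0]='w', s[1]='a', s[2]='g', s[3]='x'
Result: 'x'


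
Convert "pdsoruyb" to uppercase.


Input string: 'pdsoruyb'
Operation: convert each letter to uppercase
Mapping: 'p'->'P', 'd'->'D', 's'->'S', 'o'->'O', 'r'->'R', 'u'->'U', 'y'->'Y', 'b'->'B'
Result: PDSORUYB


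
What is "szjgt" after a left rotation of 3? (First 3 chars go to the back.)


Input: 'szjgt', shift = 3
Operation: split at index 3 and swap parts
Front part s[0:3] = 'szj'
Back part s[3:] = 'gt'
Rotated = back + front = 'gt' + 'szj'
Result: gtszj


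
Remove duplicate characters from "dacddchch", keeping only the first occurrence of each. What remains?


Input: 'dacddchch'
Operation: keep first occurrence of each character
Scan: s[0]='d' new -> keep; s[1]='a' new -> keep; s[2]='c' new -> keep; s[3]='d' seen -> skip; s[4]='d' seen -> skip; s[5]='c' seen -> skip; s[6]='h' new -> keep; s[7]='c' seen -> skip; s[8]='h' seen -> skip
Result: dach


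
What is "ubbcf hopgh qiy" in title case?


Input string: 'ubbcf hopgh qiy'
Operation: capitalize first letter of each word
Word transformations: 'ubbcf'->'Ubbcf', 'hopgh'->'Hopgh', 'qiy'->'Qiy'
Result: Ubbcf Hopgh Qiy


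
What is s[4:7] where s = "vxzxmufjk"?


Input string: 'vxzxmufjk'
Operation: slice [4:7]
Extract characters: s[4]='m', s[5]='u', s[6]='f'
Result: muf


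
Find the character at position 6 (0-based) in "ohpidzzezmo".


Input string: 'ohpidzzezmo'
Operation: get character at index 6
Index mapping: s[0]='o', s[1]='h', s[2]='p', s[3]='i', s[4]='d', s[5]='z', s[6]='z'
Result: 'z'


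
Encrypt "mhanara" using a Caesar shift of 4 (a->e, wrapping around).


Input: 'mhanara', shift = 4
Operation: for each letter, (position + 4) mod 26
Mapping: 'm'(12+4=16)->'q', 'h'(7+4=11)->'l', 'a'(0+4=4)->'e', 'n'(13+4=17)->'r', 'a'(0+4=4)->'e', 'r'(17+4=21)->'v', 'a'(0+4=4)->'e'
Result: qlereve


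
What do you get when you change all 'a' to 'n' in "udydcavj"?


Input string: 'udydcavj'
Operation: replace 'a' with 'n'
Positions of 'a': 5
After replacement: udydcnvj


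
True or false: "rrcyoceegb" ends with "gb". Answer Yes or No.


Input string: 'rrcyoceegb'
Suffix to check: 'gb'
Last 2 characters of input: 'gb'
Match: True
Result: Yes


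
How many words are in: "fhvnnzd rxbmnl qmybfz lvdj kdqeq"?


Input string: 'fhvnnzd rxbmnl qmybfz lvdj kdqeq'
Operation: split by spaces
Words found: 'fhvnnzd', 'rxbmnl', 'qmybfz', 'lvdj', 'kdqeq'
Word count: 5


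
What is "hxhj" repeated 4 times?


Input string: 'hxhj'
Operation: repeat 4 times
Concatenation: 'hxhj' + 'hxhj' + 'hxhj' + 'hxhj'
Result: hxhjhxhjhxhjhxhj


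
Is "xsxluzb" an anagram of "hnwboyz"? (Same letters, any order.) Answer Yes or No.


String 1: 'hnwboyz' -> sorted: 'bhnowyz'
String 2: 'xsxluzb' -> sorted: 'blsuxxz'
Compare sorted forms: 'bhnowyz' != 'blsuxxz'
Anagram: No


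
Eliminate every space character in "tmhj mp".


Input string: 'tmhj mp'
Operation: remove all spaces
Words: 'tmhj', 'mp'
Join without spaces: tmhjmp


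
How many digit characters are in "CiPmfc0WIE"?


Input string: 'CiPmfc0WIE'
Operation: count digit characters (0-9)
Scan: 'C', 'i', 'P', 'm', 'f', 'c', '0'(digit), 'W', 'I', 'E'
Digits found: 1
Result: 1


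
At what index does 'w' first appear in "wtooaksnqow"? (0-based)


Input string: 'wtooaksnqow'
Target: 'w'
Scanning left to right: s[0]='w'
First match at index: 0


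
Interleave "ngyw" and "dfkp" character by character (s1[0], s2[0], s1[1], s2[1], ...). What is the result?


String 1: 'ngyw'
String 2: 'dfkp'
Operation: alternate characters
Pairs: 'n'+'d', 'g'+'f', 'y'+'k', 'w'+'p'
Result: ndgfykwp


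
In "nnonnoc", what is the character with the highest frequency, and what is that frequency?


Input: 'nnonnoc'
Operation: tally each character
Counts: 'c':1, 'n':4, 'o':2
Maximum: 'n' appears 4 times


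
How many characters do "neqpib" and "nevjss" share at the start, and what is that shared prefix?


String 1: 'neqpib'
String 2: 'nevjss'
Compare position by position:
pos 0: 'n' vs 'n' match
pos 1: 'e' vs 'e' match
pos 2: 'q' vs 'v' differ -> stop
Longest common prefix: "ne" (length 2)


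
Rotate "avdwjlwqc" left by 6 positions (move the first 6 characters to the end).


Input: 'avdwjlwqc', shift = 6
Operation: split at index 6 and swap parts
Front part s[0:6] = 'avdwjl'
Back part s[6:] = 'wqc'
Rotated = back + front = 'wqc' + 'avdwjl'
Result: wqcavdwjl


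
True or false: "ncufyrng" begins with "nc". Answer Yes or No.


Input string: 'ncufyrng'
Prefix to check: 'nc'
First 2 characters of input: 'nc'
Match: True
Result: Yes


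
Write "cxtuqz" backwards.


Input string: 'cxtuqz'
Operation: reverse character order
Original order: 'c' -> 'x' -> 't' -> 'u' -> 'q' -> 'z'
Reversed order: 'z' -> 'q' -> 'u' -> 't' -> 'x' -> 'c'
Result: zqutxc


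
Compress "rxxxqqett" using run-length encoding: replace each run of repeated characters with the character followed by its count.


Input: 'rxxxqqett'
Operation: identify consecutive runs
Runs: 'r' -> r1, 'xxx' -> x3, 'qq' -> q2, 'e' -> e1, 'tt' -> t2
Encoded: r1x3q2e1t2


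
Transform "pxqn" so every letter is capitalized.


Input string: 'pxqn'
Operation: convert each letter to uppercase
Mapping: 'p'->'P', 'x'->'X', 'q'->'Q', 'n'->'N'
Result: PXQN


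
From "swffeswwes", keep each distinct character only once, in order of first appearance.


Input: 'swffeswwes'
Operation: keep first occurrence of each character
Scan: s[0]='s' new -> keep; s[1]='w' new -> keep; s[2]='f' new -> keep; s[3]='f' seen -> skip; s[4]='e' new -> keep; s[5]='s' seen -> skip; s[6]='w' seen -> skip; s[7]='w' seen -> skip; s[8]='e' seen -> skip; s[9]='s' seen -> skip
Result: swfe


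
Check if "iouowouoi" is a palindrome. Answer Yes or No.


Input string: 'iouowouoi'
Reversed: 'iouowouoi'
Compare pairs: s[0]='i' vs s[8]='i' (match), s[1]='o' vs s[7]='o' (match), s[2]='u' vs s[6]='u' (match), s[3]='o' vs s[5]='o' (match)
Palindrome: Yes


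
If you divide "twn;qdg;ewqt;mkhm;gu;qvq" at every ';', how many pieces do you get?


Input string: 'twn;qdg;ewqt;mkhm;gu;qvq'
Delimiter: ';'
Split result: 'twn', 'qdg', 'ewqt', 'mkhm', 'gu', 'qvq'
Number of parts: 6


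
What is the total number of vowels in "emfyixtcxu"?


Input string: 'emfyixtcxu'
Operation: count vowels (a, e, i, o, u)
Scan: s[0]='e' (vowel), s[1]='m', s[2]='f', s[3]='y', s[4]='i' (vowel), s[5]='x', s[6]='t', s[7]='c', s[8]='x', s[9]='u' (vowel)
Vowels found: 3
Result: 3


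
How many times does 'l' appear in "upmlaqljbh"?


Input string: 'upmlaqljbh'
Target character: 'l'
Scan each position: s[3]='l', s[6]='l'
Matches found at indices: 3, 6
Total: 2


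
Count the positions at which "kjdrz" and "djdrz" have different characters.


String 1: 'kjdrz'
String 2: 'djdrz'
Compare each position: pos 0: 'k'!='d', pos 1: 'j'=='j', pos 2: 'd'=='d', pos 3: 'r'=='r', pos 4: 'z'=='z'
Differing positions: 1
Hamming distance: 1


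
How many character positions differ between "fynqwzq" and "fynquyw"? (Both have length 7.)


String 1: 'fynqwzq'
String 2: 'fynquyw'
Compare each position: pos 0: 'f'=='f', pos 1: 'y'=='y', pos 2: 'n'=='n', pos 3: 'q'=='q', pos 4: 'w'!='u', pos 5: 'z'!='y', pos 6: 'q'!='w'
Differing positions: 3
Hamming distance: 3


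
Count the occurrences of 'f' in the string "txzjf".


Input string: 'txzjf'
Target character: 'f'
Scan each position: s[4]='f'
Matches found at indices: 4
Total: 1


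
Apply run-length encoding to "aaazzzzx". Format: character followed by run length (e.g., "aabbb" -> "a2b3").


Input: 'aaazzzzx'
Operation: identify consecutive runs
Runs: 'aaa' -> a3, 'zzzz' -> z4, 'x' -> x1
Encoded: a3z4x1


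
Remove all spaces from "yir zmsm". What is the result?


Input string: 'yir zmsm'
Operation: remove all spaces
Words: 'yir', 'zmsm'
Join without spaces: yirzmsm


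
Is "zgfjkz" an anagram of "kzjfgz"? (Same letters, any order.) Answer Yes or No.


String 1: 'kzjfgz' -> sorted: 'fgjkzz'
String 2: 'zgfjkz' -> sorted: 'fgjkzz'
Compare sorted forms: 'fgjkzz' == 'fgjkzz'
Anagram: Yes


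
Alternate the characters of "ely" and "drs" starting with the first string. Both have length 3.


String 1: 'ely'
String 2: 'drs'
Operation: alternate characters
Pairs: 'e'+'d', 'l'+'r', 'y'+'s'
Result: edlrys


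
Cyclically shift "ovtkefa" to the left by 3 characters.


Input: 'ovtkefa', shift = 3
Operation: split at index 3 and swap parts
Front part s[0:3] = 'ovt'
Back part s[3:] = 'kefa'
Rotated = back + front = 'kefa' + 'ovt'
Result: kefaovt


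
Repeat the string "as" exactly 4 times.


Input string: 'as'
Operation: repeat 4 times
Concatenation: 'as' + 'as' + 'as' + 'as'
Result: asasasas


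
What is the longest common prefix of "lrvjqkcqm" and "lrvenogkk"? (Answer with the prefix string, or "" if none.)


String 1: 'lrvjqkcqm'
String 2: 'lrvenogkk'
Compare position by position:
pos 0: 'l' vs 'l' match
pos 1: 'r' vs 'r' match
pos 2: 'v' vs 'v' match
pos 3: 'j' vs 'e' differ -> stop
Longest common prefix: "lrv" (length 3)


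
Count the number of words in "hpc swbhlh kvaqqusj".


Input string: 'hpc swbhlh kvaqqusj'
Operation: split by spaces
Words found: 'hpc', 'swbhlh', 'kvaqqusj'
Word count: 3


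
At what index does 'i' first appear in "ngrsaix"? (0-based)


Input string: 'ngrsaix'
Target: 'i'
Scanning left to right: s[0]='n', s[1]='g', s[2]='r', s[3]='s', s[4]='a', s[5]='i'
First match at index: 5


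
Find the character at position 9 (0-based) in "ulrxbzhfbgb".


Input string: 'ulrxbzhfbgb'
Operation: get character at index 9
Index mapping: s[0]='u', s[1]='l', s[2]='r', s[3]='x', s[4]='b', s[5]='z', s[6]='h', s[7]='f', s[8]='b', s[9]='g'
Result: 'g'


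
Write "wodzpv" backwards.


Input string: 'wodzpv'
Operation: reverse character order
Original order: 'w' -> 'o' -> 'd' -> 'z' -> 'p' -> 'v'
Reversed order: 'v' -> 'p' -> 'z' -> 'd' -> 'o' -> 'w'
Result: vpzdow


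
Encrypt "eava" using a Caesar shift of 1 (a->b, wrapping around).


Input: 'eava', shift = 1
Operation: for each letter, (position + 1) mod 26
Mapping: 'e'(4+1=5)->'f', 'a'(0+1=1)->'b', 'v'(21+1=22)->'w', 'a'(0+1=1)->'b'
Result: fbwb


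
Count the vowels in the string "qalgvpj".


Input string: 'qalgvpj'
Operation: count vowels (a, e, i, o, u)
Scan: s[0]='q', s[1]='a' (vowel), s[2]='l', s[3]='g', s[4]='v', s[5]='p', s[6]='j'
Vowels found: 1
Result: 1


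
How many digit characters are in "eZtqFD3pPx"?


Input string: 'eZtqFD3pPx'
Operation: count digit characters (0-9)
Scan: 'e', 'Z', 't', 'q', 'F', 'D', '3'(digit), 'p', 'P', 'x'
Digits found: 1
Result: 1


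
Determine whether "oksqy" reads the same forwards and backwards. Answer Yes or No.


Input string: 'oksqy'
Reversed: 'yqsko'
Compare pairs: s[0]='o' vs s[4]='y' (mismatch), s[1]='k' vs s[3]='q' (mismatch)
Palindrome: No


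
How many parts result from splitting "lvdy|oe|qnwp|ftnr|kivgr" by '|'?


Input string: 'lvdy|oe|qnwp|ftnr|kivgr'
Delimiter: '|'
Split result: 'lvdy', 'oe', 'qnwp', 'ftnr', 'kivgr'
Number of parts: 5


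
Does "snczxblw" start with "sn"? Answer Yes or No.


Input string: 'snczxblw'
Prefix to check: 'sn'
First 2 characters of input: 'sn'
Match: True
Result: Yes


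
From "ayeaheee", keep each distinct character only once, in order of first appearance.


Input: 'ayeaheee'
Operation: keep first occurrence of each character
Scan: s[0]='a' new -> keep; s[1]='y' new -> keep; s[2]='e' new -> keep; s[3]='a' seen -> skip; s[4]='h' new -> keep; s[5]='e' seen -> skip; s[6]='e' seen -> skip; s[7]='e' seen -> skip
Result: ayeh


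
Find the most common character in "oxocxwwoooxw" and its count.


Input: 'oxocxwwoooxw'
Operation: tally each character
Counts: 'c':1, 'o':5, 'w':3, 'x':3
Maximum: 'o' appears 5 times


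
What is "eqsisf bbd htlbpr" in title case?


Input string: 'eqsisf bbd htlbpr'
Operation: capitalize first letter of each word
Word transformations: 'eqsisf'->'Eqsisf', 'bbd'->'Bbd', 'htlbpr'->'Htlbpr'
Result: Eqsisf Bbd Htlbpr


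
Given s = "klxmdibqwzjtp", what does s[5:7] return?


Input string: 'klxmdibqwzjtp'
Operation: slice [5:7]
Extract characters: s[5]='i', s[6]='b'
Result: ib


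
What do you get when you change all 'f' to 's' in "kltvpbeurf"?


Input string: 'kltvpbeurf'
Operation: replace 'f' with 's'
Positions of 'f': 9
After replacement: kltvpbeurs


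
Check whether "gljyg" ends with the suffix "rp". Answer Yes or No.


Input string: 'gljyg'
Suffix to check: 'rp'
Last 2 characters of input: 'yg'
Match: False
Result: No


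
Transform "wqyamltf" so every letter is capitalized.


Input string: 'wqyamltf'
Operation: convert each letter to uppercase
Mapping: 'w'->'W', 'q'->'Q', 'y'->'Y', 'a'->'A', 'm'->'M', 'l'->'L', 't'->'T', 'f'->'F'
Result: WQYAMLTF


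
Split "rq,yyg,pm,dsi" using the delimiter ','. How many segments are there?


Input string: 'rq,yyg,pm,dsi'
Delimiter: ','
Split result: 'rq', 'yyg', 'pm', 'dsi'
Number of parts: 4


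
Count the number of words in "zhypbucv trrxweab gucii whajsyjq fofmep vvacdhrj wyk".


Input string: 'zhypbucv trrxweab gucii whajsyjq fofmep vvacdhrj wyk'
Operation: split by spaces
Words found: 'zhypbucv', 'trrxweab', 'gucii', 'whajsyjq', 'fofmep', 'vvacdhrj', 'wyk'
Word count: 7


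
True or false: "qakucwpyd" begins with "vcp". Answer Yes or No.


Input string: 'qakucwpyd'
Prefix to check: 'vcp'
First 3 characters of input: 'qak'
Match: False
Result: No


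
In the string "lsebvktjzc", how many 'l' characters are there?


Input string: 'lsebvktjzc'
Target character: 'l'
Scan each position: s[0]='l'
Matches found at indices: 0
Total: 1


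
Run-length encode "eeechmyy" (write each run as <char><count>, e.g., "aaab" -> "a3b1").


Input: 'eeechmyy'
Operation: identify consecutive runs
Runs: 'eee' -> e3, 'c' -> c1, 'h' -> h1, 'm' -> m1, 'yy' -> y2
Encoded: e3c1h1m1y2


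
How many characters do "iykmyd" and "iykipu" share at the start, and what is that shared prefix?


String 1: 'iykmyd'
String 2: 'iykipu'
Compare position by position:
pos 0: 'i' vs 'i' match
pos 1: 'y' vs 'y' match
pos 2: 'k' vs 'k' match
pos 3: 'm' vs 'i' differ -> stop
Longest common prefix: "iyk" (length 3)


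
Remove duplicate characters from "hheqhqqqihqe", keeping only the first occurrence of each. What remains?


Input: 'hheqhqqqihqe'
Operation: keep first occurrence of each character
Scan: s[0]='h' new -> keep; s[1]='h' seen -> skip; s[2]='e' new -> keep; s[3]='q' new -> keep; s[4]='h' seen -> skip; s[5]='q' seen -> skip; s[6]='q' seen -> skip; s[7]='q' seen -> skip; s[8]='i' new -> keep; s[9]='h' seen -> skip; s[10]='q' seen -> skip; s[11]='e' seen -> skip
Result: heqi


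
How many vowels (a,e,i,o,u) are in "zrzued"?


Input string: 'zrzued'
Operation: count vowels (a, e, i, o, u)
Scan: s[0]='z', s[1]='r', s[2]='z', s[3]='u' (vowel), s[4]='e' (vowel), s[5]='d'
Vowels found: 2
Result: 2


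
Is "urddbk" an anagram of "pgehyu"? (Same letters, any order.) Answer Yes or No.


String 1: 'pgehyu' -> sorted: 'eghpuy'
String 2: 'urddbk' -> sorted: 'bddkru'
Compare sorted forms: 'eghpuy' != 'bddkru'
Anagram: No


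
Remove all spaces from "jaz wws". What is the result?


Input string: 'jaz wws'
Operation: remove all spaces
Words: 'jaz', 'wws'
Join without spaces: jazwws


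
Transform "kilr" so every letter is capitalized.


Input string: 'kilr'
Operation: convert each letter to uppercase
Mapping: 'k'->'K', 'i'->'I', 'l'->'L', 'r'->'R'
Result: KILR


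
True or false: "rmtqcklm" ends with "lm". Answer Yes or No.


Input string: 'rmtqcklm'
Suffix to check: 'lm'
Last 2 characters of input: 'lm'
Match: True
Result: Yes


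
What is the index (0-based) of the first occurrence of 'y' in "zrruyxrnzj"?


Input string: 'zrruyxrnzj'
Target: 'y'
Scanning left to right: s[0]='z', s[1]='r', s[2]='r', s[3]='u', s[4]='y'
First match at index: 4


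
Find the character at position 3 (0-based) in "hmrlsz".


Input string: 'hmrlsz'
Operation: get character at index 3
Index mapping: s[0]='h', s[1]='m', s[2]='r', s[3]='l'
Result: 'l'


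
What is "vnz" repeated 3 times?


Input string: 'vnz'
Operation: repeat 3 times
Concatenation: 'vnz' + 'vnz' + 'vnz'
Result: vnzvnzvnz


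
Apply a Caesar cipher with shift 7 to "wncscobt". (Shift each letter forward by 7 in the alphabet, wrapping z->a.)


Input: 'wncscobt', shift = 7
Operation: for each letter, (position + 7) mod 26
Mapping: 'w'(22+7=29, 29 mod 26=3)->'d', 'n'(13+7=20)->'u', 'c'(2+7=9)->'j', 's'(18+7=25)->'z', 'c'(2+7=9)->'j', 'o'(14+7=21)->'v', 'b'(1+7=8)->'i', 't'(19+7=26, 26 mod 26=0)->'a'
Result: dujzjvia


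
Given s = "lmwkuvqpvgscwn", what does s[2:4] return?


Input string: 'lmwkuvqpvgscwn'
Operation: slice [2:4]
Extract characters: s[2]='w', s[3]='k'
Result: wk


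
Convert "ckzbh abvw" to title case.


Input string: 'ckzbh abvw'
Operation: capitalize first letter of each word
Word transformations: 'ckzbh'->'Ckzbh', 'abvw'->'Abvw'
Result: Ckzbh Abvw


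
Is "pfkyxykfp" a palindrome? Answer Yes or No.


Input string: 'pfkyxykfp'
Reversed: 'pfkyxykfp'
Compare pairs: s[0]='p' vs s[8]='p' (match), s[1]='f' vs s[7]='f' (match), s[2]='k' vs s[6]='k' (match), s[3]='y' vs s[5]='y' (match)
Palindrome: Yes


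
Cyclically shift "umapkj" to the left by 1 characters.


Input: 'umapkj', shift = 1
Operation: split at index 1 and swap parts
Front part s[0:1] = 'u'
Back part s[1:] = 'mapkj'
Rotated = back + front = 'mapkj' + 'u'
Result: mapkju


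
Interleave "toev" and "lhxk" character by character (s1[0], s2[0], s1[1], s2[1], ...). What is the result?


String 1: 'toev'
String 2: 'lhxk'
Operation: alternate characters
Pairs: 't'+'l', 'o'+'h', 'e'+'x', 'v'+'k'
Result: tlohexvk


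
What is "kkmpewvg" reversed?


Input string: 'kkmpewvg'
Operation: reverse character order
Original order: 'k' -> 'k' -> 'm' -> 'p' -> 'e' -> 'w' -> 'v' -> 'g'
Reversed order: 'g' -> 'v' -> 'w' -> 'e' -> 'p' -> 'm' -> 'k' -> 'k'
Result: gvwepmkk


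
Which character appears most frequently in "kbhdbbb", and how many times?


Input: 'kbhdbbb'
Operation: tally each character
Counts: 'b':4, 'd':1, 'h':1, 'k':1
Maximum: 'b' appears 4 times


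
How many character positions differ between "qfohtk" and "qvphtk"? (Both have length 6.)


String 1: 'qfohtk'
String 2: 'qvphtk'
Compare each position: pos 0: 'q'=='q', pos 1: 'f'!='v', pos 2: 'o'!='p', pos 3: 'h'=='h', pos 4: 't'=='t', pos 5: 'k'=='k'
Differing positions: 2
Hamming distance: 2


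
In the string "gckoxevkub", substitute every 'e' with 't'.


Input string: 'gckoxevkub'
Operation: replace 'e' with 't'
Positions of 'e': 5
After replacement: gckoxtvkub


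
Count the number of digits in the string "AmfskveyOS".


Input string: 'AmfskveyOS'
Operation: count digit characters (0-9)
Scan: 'A', 'm', 'f', 's', 'k', 'v', 'e', 'y', 'O', 'S'
Digits found: 0
Result: 0


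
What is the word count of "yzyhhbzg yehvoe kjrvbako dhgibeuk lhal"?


Input string: 'yzyhhbzg yehvoe kjrvbako dhgibeuk lhal'
Operation: split by spaces
Words found: 'yzyhhbzg', 'yehvoe', 'kjrvbako', 'dhgibeuk', 'lhal'
Word count: 5


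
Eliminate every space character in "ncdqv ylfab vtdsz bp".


Input string: 'ncdqv ylfab vtdsz bp'
Operation: remove all spaces
Words: 'ncdqv', 'ylfab', 'vtdsz', 'bp'
Join without spaces: ncdqvylfabvtdszbp


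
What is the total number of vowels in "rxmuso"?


Input string: 'rxmuso'
Operation: count vowels (a, e, i, o, u)
Scan: s[0]='r', s[1]='x', s[2]='m', s[3]='u' (vowel), s[4]='s', s[5]='o' (vowel)
Vowels found: 2
Result: 2


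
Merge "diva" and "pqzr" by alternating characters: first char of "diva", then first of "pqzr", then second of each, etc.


String 1: 'diva'
String 2: 'pqzr'
Operation: alternate characters
Pairs: 'd'+'p', 'i'+'q', 'v'+'z', 'a'+'r'
Result: dpiqvzar


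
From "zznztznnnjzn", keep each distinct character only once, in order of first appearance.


Input: 'zznztznnnjzn'
Operation: keep first occurrence of each character
Scan: s[0]='z' new -> keep; s[1]='z' seen -> skip; s[2]='n' new -> keep; s[3]='z' seen -> skip; s[4]='t' new -> keep; s[5]='z' seen -> skip; s[6]='n' seen -> skip; s[7]='n' seen -> skip; s[8]='n' seen -> skip; s[9]='j' new -> keep; s[10]='z' seen -> skip; s[11]='n' seen -> skip
Result: zntj


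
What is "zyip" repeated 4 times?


Input string: 'zyip'
Operation: repeat 4 times
Concatenation: 'zyip' + 'zyip' + 'zyip' + 'zyip'
Result: zyipzyipzyipzyip


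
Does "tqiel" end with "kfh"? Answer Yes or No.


Input string: 'tqiel'
Suffix to check: 'kfh'
Last 3 characters of input: 'iel'
Match: False
Result: No


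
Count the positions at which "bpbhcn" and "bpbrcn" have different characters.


String 1: 'bpbhcn'
String 2: 'bpbrcn'
Compare each position: pos 0: 'b'=='b', pos 1: 'p'=='p', pos 2: 'b'=='b', pos 3: 'h'!='r', pos 4: 'c'=='c', pos 5: 'n'=='n'
Differing positions: 1
Hamming distance: 1


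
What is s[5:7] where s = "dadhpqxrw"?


Input string: 'dadhpqxrw'
Operation: slice [5:7]
Extract characters: s[5]='q', s[6]='x'
Result: qx


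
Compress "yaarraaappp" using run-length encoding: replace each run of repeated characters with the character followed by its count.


Input: 'yaarraaappp'
Operation: identify consecutive runs
Runs: 'y' -> y1, 'aa' -> a2, 'rr' -> r2, 'aaa' -> a3, 'ppp' -> p3
Encoded: y1a2r2a3p3


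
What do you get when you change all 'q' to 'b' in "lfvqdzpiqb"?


Input string: 'lfvqdzpiqb'
Operation: replace 'q' with 'b'
Positions of 'q': 3, 8
After replacement: lfvbdzpibb


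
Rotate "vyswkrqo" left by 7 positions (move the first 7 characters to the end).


Input: 'vyswkrqo', shift = 7
Operation: split at index 7 and swap parts
Front part s[0:7] = 'vyswkrq'
Back part s[7:] = 'o'
Rotated = back + front = 'o' + 'vyswkrq'
Result: ovyswkrq


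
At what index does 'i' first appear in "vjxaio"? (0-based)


Input string: 'vjxaio'
Target: 'i'
Scanning left to right: s[0]='v', s[1]='j', s[2]='x', s[3]='a', s[4]='i'
First match at index: 4


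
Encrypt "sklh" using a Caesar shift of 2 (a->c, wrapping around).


Input: 'sklh', shift = 2
Operation: for each letter, (position + 2) mod 26
Mapping: 's'(18+2=20)->'u', 'k'(10+2=12)->'m', 'l'(11+2=13)->'n', 'h'(7+2=9)->'j'
Result: umnj


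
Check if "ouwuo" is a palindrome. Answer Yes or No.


Input string: 'ouwuo'
Reversed: 'ouwuo'
Compare pairs: s[0]='o' vs s[4]='o' (match), s[1]='u' vs s[3]='u' (match)
Palindrome: Yes


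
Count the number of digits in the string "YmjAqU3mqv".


Input string: 'YmjAqU3mqv'
Operation: count digit characters (0-9)
Scan: 'Y', 'm', 'j', 'A', 'q', 'U', '3'(digit), 'm', 'q', 'v'
Digits found: 1
Result: 1


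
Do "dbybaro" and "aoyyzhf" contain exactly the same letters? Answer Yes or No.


String 1: 'dbybaro' -> sorted: 'abbdory'
String 2: 'aoyyzhf' -> sorted: 'afhoyyz'
Compare sorted forms: 'abbdory' != 'afhoyyz'
Anagram: No


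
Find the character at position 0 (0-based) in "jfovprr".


Input string: 'jfovprr'
Operation: get character at index 0
Index mapping: s[0]='j'
Result: 'j'


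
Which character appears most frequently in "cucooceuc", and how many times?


Input: 'cucooceuc'
Operation: tally each character
Counts: 'c':4, 'e':1, 'o':2, 'u':2
Maximum: 'c' appears 4 times


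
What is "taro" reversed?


Input string: 'taro'
Operation: reverse character order
Original order: 't' -> 'a' -> 'r' -> 'o'
Reversed order: 'o' -> 'r' -> 'a' -> 't'
Result: orat


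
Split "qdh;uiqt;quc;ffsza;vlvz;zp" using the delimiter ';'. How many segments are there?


Input string: 'qdh;uiqt;quc;ffsza;vlvz;zp'
Delimiter: ';'
Split result: 'qdh', 'uiqt', 'quc', 'ffsza', 'vlvz', 'zp'
Number of parts: 6


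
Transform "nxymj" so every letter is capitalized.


Input string: 'nxymj'
Operation: convert each letter to uppercase
Mapping: 'n'->'N', 'x'->'X', 'y'->'Y', 'm'->'M', 'j'->'J'
Result: NXYMJ


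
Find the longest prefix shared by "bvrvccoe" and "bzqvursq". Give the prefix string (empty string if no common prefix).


String 1: 'bvrvccoe'
String 2: 'bzqvursq'
Compare position by position:
pos 0: 'b' vs 'b' match
pos 1: 'v' vs 'z' differ -> stop
Longest common prefix: "b" (length 1)
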